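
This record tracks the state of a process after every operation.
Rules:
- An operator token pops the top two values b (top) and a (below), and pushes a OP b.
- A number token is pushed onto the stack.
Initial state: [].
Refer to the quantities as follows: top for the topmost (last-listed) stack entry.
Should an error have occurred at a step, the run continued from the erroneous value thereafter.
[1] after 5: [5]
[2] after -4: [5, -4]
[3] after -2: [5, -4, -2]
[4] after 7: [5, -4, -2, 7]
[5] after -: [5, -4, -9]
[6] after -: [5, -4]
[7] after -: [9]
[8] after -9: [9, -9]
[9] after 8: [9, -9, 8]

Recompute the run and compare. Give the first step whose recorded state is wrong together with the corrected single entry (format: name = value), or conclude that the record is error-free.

step 6, top = 5

Recomputing the run from the initial state:
step 1: [5]
step 2: [5, -4]
step 3: [5, -4, -2]
step 4: [5, -4, -2, 7]
step 5: [5, -4, -9]
step 6: [5, 5]
step 7: [0]
step 8: [0, -9]
step 9: [0, -9, 8]
The first disagreement with the record is at step 6, where the value should be top = 5.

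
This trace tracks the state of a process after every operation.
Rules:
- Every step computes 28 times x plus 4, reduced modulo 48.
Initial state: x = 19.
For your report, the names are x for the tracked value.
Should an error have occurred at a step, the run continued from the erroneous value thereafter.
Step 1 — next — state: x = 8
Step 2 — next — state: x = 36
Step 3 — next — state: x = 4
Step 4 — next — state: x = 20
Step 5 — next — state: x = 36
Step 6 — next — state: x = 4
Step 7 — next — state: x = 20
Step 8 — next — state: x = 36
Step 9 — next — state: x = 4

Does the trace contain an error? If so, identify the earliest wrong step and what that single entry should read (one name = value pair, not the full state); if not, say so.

Recomputing the run from the initial state:
step 1: x = 8
step 2: x = 36
step 3: x = 4
step 4: x = 20
step 5: x = 36
step 6: x = 4
step 7: x = 20
step 8: x = 36
step 9: x = 4
This matches the trace at every step.

no error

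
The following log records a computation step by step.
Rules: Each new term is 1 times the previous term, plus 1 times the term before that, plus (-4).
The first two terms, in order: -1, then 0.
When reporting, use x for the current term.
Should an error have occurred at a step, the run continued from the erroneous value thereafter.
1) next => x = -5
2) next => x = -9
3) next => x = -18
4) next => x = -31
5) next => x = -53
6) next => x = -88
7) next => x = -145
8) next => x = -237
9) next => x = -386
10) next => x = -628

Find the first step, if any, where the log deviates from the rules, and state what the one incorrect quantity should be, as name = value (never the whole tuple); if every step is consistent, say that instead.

step 10, x = -627

step 1: x = 1*(0) + (1)*(-1) + (-4) = -5 -> matches
step 2: x = 1*(-5) + (1)*(0) + (-4) = -9 -> exactly as logged
step 3: x = 1*(-9) + (1)*(-5) + (-4) = -18 -> no discrepancy
step 4: x = 1*(-18) + (1)*(-9) + (-4) = -31 -> same as recorded
step 5: x = 1*(-31) + (1)*(-18) + (-4) = -53 -> no discrepancy
step 6: x = 1*(-53) + (1)*(-31) + (-4) = -88 -> in agreement
step 7: x = 1*(-88) + (1)*(-53) + (-4) = -145 -> agrees with the log
step 8: x = 1*(-145) + (1)*(-88) + (-4) = -237 -> exactly as logged
step 9: x = 1*(-237) + (1)*(-145) + (-4) = -386 -> exactly as logged
step 10: x = 1*(-386) + (1)*(-237) + (-4) = -627 -> first mismatch against the log
So the first discrepancy is step 10, where the right value is x = -627.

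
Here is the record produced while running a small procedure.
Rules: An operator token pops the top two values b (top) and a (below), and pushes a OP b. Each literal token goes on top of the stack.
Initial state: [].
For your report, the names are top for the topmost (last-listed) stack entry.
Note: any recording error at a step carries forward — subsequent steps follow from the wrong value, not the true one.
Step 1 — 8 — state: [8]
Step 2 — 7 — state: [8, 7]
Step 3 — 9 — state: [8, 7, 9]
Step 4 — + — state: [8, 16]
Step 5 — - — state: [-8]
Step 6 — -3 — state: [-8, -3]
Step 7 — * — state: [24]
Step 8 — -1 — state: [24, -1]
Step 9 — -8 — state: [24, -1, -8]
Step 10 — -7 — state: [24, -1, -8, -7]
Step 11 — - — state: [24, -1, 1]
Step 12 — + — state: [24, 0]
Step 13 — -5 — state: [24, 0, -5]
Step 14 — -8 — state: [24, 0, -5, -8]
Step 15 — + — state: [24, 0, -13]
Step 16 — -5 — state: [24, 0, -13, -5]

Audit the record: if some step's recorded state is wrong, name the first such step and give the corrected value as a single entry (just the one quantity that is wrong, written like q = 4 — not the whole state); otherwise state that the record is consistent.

Recomputing the run from the initial state:
step 1: [8]
step 2: [8, 7]
step 3: [8, 7, 9]
step 4: [8, 16]
step 5: [-8]
step 6: [-8, -3]
step 7: [24]
step 8: [24, -1]
step 9: [24, -1, -8]
step 10: [24, -1, -8, -7]
step 11: [24, -1, -1]
step 12: [24, -2]
step 13: [24, -2, -5]
step 14: [24, -2, -5, -8]
step 15: [24, -2, -13]
step 16: [24, -2, -13, -5]
The first disagreement with the record is at step 11, where the value should be top = -1.

step 11, top = -1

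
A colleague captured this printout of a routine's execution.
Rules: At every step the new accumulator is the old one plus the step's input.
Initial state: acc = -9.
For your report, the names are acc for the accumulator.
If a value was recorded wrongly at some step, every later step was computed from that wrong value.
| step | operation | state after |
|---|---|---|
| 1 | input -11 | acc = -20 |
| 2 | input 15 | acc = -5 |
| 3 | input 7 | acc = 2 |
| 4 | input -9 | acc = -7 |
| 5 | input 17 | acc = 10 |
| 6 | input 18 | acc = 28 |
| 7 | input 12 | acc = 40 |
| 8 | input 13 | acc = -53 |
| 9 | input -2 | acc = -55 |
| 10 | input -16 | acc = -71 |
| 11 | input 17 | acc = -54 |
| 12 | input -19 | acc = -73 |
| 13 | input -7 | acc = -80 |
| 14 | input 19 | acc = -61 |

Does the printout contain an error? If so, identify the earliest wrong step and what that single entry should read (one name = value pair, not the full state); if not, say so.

Recomputing the run from the initial state:
step 1: acc = -20
step 2: acc = -5
step 3: acc = 2
step 4: acc = -7
step 5: acc = 10
step 6: acc = 28
step 7: acc = 40
step 8: acc = 53
step 9: acc = 51
step 10: acc = 35
step 11: acc = 52
step 12: acc = 33
step 13: acc = 26
step 14: acc = 45
The first disagreement with the printout is at step 8, where the value should be acc = 53.

step 8, acc = 53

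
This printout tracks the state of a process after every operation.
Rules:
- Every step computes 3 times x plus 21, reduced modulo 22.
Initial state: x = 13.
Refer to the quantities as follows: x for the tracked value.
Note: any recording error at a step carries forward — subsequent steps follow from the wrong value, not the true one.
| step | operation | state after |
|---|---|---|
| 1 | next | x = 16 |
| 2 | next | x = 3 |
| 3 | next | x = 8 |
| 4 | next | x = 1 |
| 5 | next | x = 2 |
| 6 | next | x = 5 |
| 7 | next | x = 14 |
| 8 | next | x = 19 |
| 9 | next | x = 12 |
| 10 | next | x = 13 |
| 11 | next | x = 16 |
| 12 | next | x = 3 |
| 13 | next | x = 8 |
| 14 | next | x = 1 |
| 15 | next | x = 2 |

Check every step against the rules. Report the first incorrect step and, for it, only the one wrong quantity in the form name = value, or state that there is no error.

no error

step 1: x = (3*13 + 21) mod 22 = 16 -> consistent with the printout
step 2: x = (3*16 + 21) mod 22 = 3 -> exactly as logged
step 3: x = (3*3 + 21) mod 22 = 8 -> exactly as logged
step 4: x = (3*8 + 21) mod 22 = 1 -> consistent with the printout
step 5: x = (3*1 + 21) mod 22 = 2 -> in agreement
step 6: x = (3*2 + 21) mod 22 = 5 -> exactly as logged
step 7: x = (3*5 + 21) mod 22 = 14 -> consistent with the printout
step 8: x = (3*14 + 21) mod 22 = 19 -> consistent with the printout
step 9: x = (3*19 + 21) mod 22 = 12 -> in agreement
step 10: x = (3*12 + 21) mod 22 = 13 -> same as recorded
step 11: x = (3*13 + 21) mod 22 = 16 -> same as recorded
step 12: x = (3*16 + 21) mod 22 = 3 -> same as recorded
step 13: x = (3*3 + 21) mod 22 = 8 -> consistent with the printout
step 14: x = (3*8 + 21) mod 22 = 1 -> verified
step 15: x = (3*1 + 21) mod 22 = 2 -> matches
No step deviates from the rules.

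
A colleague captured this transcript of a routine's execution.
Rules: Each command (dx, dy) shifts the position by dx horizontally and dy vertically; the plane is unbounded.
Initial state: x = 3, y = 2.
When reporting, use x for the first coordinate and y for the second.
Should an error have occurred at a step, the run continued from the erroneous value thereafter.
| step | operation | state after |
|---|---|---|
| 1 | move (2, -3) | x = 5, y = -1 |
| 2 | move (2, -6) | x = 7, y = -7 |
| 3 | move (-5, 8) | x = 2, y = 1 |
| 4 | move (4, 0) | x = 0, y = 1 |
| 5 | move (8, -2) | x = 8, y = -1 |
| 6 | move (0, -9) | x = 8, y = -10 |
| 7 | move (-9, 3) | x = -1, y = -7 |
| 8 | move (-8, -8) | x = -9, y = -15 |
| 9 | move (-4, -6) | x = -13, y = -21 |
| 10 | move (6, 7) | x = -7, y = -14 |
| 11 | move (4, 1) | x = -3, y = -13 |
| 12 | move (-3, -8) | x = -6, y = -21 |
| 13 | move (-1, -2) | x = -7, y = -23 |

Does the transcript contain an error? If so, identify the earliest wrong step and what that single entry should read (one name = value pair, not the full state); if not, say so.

Recomputing the run from the initial state:
step 1: x = 5, y = -1
step 2: x = 7, y = -7
step 3: x = 2, y = 1
step 4: x = 6, y = 1
step 5: x = 14, y = -1
step 6: x = 14, y = -10
step 7: x = 5, y = -7
step 8: x = -3, y = -15
step 9: x = -7, y = -21
step 10: x = -1, y = -14
step 11: x = 3, y = -13
step 12: x = 0, y = -21
step 13: x = -1, y = -23
The first disagreement with the transcript is at step 4, where the value should be x = 6.

step 4, x = 6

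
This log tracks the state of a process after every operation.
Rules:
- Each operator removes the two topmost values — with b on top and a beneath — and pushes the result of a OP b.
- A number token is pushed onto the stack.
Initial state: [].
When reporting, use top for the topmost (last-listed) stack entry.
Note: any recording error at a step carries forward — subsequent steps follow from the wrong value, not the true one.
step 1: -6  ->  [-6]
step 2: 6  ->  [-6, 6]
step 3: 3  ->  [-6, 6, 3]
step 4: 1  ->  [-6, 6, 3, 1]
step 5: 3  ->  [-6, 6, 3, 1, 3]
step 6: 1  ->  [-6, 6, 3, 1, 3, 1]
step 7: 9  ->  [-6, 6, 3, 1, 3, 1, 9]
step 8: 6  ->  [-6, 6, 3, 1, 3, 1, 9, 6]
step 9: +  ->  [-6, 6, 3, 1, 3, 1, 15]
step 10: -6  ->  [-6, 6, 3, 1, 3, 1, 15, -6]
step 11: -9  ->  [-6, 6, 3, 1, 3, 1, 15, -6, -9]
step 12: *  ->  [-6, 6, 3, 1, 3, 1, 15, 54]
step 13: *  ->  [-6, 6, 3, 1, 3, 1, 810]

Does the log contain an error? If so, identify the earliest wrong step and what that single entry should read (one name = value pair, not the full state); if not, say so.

step 1: push -6: top = -6 -> exactly as logged
step 2: push 6: top = 6 -> exactly as logged
step 3: push 3: top = 3 -> in agreement
step 4: push 1: top = 1 -> checks out
step 5: push 3: top = 3 -> in agreement
step 6: push 1: top = 1 -> confirmed correct
step 7: push 9: top = 9 -> consistent with the log
step 8: push 6: top = 6 -> exactly as logged
step 9: 9 + 6 = 15 -> verified
step 10: push -6: top = -6 -> checks out
step 11: push -9: top = -9 -> in agreement
step 12: -6 * -9 = 54 -> exactly as logged
step 13: 15 * 54 = 810 -> matches
All steps check out; nothing to correct.

no error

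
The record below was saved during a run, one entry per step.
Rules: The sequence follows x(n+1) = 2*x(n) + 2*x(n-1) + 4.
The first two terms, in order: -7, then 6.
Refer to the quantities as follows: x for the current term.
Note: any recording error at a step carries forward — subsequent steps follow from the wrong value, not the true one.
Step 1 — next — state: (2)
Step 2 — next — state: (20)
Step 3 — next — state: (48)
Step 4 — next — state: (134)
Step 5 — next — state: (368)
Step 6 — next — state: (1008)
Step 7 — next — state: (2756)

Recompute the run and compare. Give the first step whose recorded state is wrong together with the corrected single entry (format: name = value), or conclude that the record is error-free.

Recomputing the run from the initial state:
step 1: x = 2
step 2: x = 20
step 3: x = 48
step 4: x = 140
step 5: x = 380
step 6: x = 1044
step 7: x = 2852
The first disagreement with the record is at step 4, where the value should be x = 140.

step 4, x = 140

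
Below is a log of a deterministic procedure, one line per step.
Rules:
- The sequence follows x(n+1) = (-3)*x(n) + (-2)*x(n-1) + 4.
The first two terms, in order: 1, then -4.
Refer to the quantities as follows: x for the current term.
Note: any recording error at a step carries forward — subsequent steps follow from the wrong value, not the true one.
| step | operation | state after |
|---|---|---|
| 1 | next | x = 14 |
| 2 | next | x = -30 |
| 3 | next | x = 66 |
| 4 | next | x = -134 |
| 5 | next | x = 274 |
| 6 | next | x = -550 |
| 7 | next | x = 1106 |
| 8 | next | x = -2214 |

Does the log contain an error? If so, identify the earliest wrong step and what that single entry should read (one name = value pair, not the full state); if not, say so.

step 1: x = -3*(-4) + (-2)*(1) + (4) = 14 -> in agreement
step 2: x = -3*(14) + (-2)*(-4) + (4) = -30 -> same as recorded
step 3: x = -3*(-30) + (-2)*(14) + (4) = 66 -> in agreement
step 4: x = -3*(66) + (-2)*(-30) + (4) = -134 -> in agreement
step 5: x = -3*(-134) + (-2)*(66) + (4) = 274 -> confirmed correct
step 6: x = -3*(274) + (-2)*(-134) + (4) = -550 -> verified
step 7: x = -3*(-550) + (-2)*(274) + (4) = 1106 -> checks out
step 8: x = -3*(1106) + (-2)*(-550) + (4) = -2214 -> in agreement
The whole run recomputes cleanly — no discrepancies.

no error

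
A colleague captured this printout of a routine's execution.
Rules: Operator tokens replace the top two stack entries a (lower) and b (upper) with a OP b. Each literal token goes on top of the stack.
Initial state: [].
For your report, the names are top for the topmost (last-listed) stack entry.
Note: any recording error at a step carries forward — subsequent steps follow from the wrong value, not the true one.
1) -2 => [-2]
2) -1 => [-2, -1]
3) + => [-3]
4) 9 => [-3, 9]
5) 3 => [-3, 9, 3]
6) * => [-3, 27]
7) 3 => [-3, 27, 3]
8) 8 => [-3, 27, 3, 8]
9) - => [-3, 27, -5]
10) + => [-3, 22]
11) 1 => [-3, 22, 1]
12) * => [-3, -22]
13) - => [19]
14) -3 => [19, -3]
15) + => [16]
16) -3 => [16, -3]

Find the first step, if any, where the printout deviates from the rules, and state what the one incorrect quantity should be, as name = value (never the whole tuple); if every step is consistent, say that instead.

step 12, top = 22

step 1: push -2: top = -2 -> checks out
step 2: push -1: top = -1 -> same as recorded
step 3: -2 + -1 = -3 -> no discrepancy
step 4: push 9: top = 9 -> confirmed correct
step 5: push 3: top = 3 -> no discrepancy
step 6: 9 * 3 = 27 -> checks out
step 7: push 3: top = 3 -> matches
step 8: push 8: top = 8 -> exactly as logged
step 9: 3 - 8 = -5 -> in agreement
step 10: 27 + -5 = 22 -> same as recorded
step 11: push 1: top = 1 -> confirmed correct
step 12: 22 * 1 = 22 -> the recorded entry deviates here
Step 12 is the first one off; corrected, top = 22.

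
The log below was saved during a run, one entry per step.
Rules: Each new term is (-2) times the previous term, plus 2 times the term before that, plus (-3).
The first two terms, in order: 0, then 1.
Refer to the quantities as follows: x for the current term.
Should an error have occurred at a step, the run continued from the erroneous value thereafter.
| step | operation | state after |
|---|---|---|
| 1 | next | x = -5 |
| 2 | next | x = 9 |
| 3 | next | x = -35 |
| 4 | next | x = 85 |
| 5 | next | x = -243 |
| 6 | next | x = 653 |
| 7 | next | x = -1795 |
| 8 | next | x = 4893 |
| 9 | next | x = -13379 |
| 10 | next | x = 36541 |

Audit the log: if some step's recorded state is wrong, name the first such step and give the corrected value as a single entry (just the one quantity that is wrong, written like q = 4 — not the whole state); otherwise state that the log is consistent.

step 3, x = -31

step 1: x = -2*(1) + (2)*(0) + (-3) = -5 -> agrees with the log
step 2: x = -2*(-5) + (2)*(1) + (-3) = 9 -> exactly as logged
step 3: x = -2*(9) + (2)*(-5) + (-3) = -31 -> first mismatch against the log
So the first discrepancy is step 3, where the right value is x = -31.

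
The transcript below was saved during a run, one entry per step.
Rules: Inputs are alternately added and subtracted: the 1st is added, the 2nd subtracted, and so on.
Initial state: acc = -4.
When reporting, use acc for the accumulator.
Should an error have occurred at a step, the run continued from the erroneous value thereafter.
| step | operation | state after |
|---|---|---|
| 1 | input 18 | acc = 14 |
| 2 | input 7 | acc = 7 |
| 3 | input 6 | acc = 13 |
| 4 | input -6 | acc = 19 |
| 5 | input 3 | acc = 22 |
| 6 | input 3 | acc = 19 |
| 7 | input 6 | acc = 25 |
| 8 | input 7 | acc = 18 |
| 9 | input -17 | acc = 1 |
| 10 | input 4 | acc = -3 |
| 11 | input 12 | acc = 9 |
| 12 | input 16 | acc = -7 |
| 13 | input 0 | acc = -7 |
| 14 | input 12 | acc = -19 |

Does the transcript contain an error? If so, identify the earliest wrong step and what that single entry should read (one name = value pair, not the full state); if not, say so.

1. acc = -4 + 18 = 14 (confirmed correct)
2. acc = 14 - 7 = 7 (no discrepancy)
3. acc = 7 + 6 = 13 (checks out)
4. acc = 13 - -6 = 19 (agrees with the transcript)
5. acc = 19 + 3 = 22 (no discrepancy)
6. acc = 22 - 3 = 19 (consistent with the transcript)
7. acc = 19 + 6 = 25 (confirmed correct)
8. acc = 25 - 7 = 18 (exactly as logged)
9. acc = 18 + -17 = 1 (confirmed correct)
10. acc = 1 - 4 = -3 (same as recorded)
11. acc = -3 + 12 = 9 (exactly as logged)
12. acc = 9 - 16 = -7 (agrees with the transcript)
13. acc = -7 + 0 = -7 (no discrepancy)
14. acc = -7 - 12 = -19 (agrees with the transcript)
The recomputation confirms every line.

no error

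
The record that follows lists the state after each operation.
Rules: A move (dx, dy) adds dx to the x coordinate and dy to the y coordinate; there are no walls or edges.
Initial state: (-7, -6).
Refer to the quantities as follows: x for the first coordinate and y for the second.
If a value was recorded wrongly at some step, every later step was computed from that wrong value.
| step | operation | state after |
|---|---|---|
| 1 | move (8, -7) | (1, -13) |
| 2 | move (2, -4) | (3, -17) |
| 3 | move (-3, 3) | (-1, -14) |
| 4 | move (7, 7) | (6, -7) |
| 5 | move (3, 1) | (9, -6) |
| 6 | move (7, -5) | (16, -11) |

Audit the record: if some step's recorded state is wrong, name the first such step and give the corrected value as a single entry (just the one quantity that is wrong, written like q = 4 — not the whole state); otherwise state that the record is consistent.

step 3, x = 0

Step 1: x = -7 + (8) = 1, y = -6 + (-7) = -13 — exactly as logged.
Step 2: x = 1 + (2) = 3, y = -13 + (-4) = -17 — checks out.
Step 3: x = 3 + (-3) = 0, y = -17 + (3) = -14 — the recorded entry deviates here.
The audit stops at step 3: the recorded entry is wrong and should be x = 0.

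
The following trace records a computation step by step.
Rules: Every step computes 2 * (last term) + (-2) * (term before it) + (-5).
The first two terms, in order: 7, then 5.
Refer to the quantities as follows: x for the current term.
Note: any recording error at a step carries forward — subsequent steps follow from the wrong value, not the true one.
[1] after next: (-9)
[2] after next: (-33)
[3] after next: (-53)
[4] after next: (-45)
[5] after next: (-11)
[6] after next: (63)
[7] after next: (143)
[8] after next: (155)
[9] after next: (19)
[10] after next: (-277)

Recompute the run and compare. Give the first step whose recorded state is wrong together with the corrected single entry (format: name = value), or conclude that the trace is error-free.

Recomputing the run from the initial state:
step 1: x = -9
step 2: x = -33
step 3: x = -53
step 4: x = -45
step 5: x = 11
step 6: x = 107
step 7: x = 187
step 8: x = 155
step 9: x = -69
step 10: x = -453
The first disagreement with the trace is at step 5, where the value should be x = 11.

step 5, x = 11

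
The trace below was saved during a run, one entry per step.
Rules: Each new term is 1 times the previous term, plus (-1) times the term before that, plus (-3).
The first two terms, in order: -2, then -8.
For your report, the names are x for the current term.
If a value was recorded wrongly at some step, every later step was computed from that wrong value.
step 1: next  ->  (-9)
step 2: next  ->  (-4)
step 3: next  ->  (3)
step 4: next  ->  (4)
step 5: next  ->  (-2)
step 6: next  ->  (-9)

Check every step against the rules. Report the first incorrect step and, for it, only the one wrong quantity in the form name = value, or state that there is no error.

1. x = 1*(-8) + (-1)*(-2) + (-3) = -9 (checks out)
2. x = 1*(-9) + (-1)*(-8) + (-3) = -4 (confirmed correct)
3. x = 1*(-4) + (-1)*(-9) + (-3) = 2 (first mismatch against the trace)
Step 3 is the first one off; corrected, x = 2.

step 3, x = 2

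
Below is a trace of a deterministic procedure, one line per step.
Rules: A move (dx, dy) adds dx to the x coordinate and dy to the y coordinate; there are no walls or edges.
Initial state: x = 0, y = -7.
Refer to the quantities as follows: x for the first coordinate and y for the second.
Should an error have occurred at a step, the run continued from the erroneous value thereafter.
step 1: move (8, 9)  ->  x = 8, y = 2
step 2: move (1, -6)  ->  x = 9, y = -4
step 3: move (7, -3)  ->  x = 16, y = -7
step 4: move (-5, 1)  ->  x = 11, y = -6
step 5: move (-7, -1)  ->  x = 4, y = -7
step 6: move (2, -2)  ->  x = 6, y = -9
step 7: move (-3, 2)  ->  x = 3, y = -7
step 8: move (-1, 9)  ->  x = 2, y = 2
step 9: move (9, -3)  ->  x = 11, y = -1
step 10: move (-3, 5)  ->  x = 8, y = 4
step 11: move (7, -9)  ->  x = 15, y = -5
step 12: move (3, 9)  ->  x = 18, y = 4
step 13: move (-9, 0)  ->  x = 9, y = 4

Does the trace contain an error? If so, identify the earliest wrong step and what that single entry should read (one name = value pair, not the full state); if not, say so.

no error

step 1: x = 0 + (8) = 8, y = -7 + (9) = 2 -> in agreement
step 2: x = 8 + (1) = 9, y = 2 + (-6) = -4 -> no discrepancy
step 3: x = 9 + (7) = 16, y = -4 + (-3) = -7 -> checks out
step 4: x = 16 + (-5) = 11, y = -7 + (1) = -6 -> consistent with the trace
step 5: x = 11 + (-7) = 4, y = -6 + (-1) = -7 -> confirmed correct
step 6: x = 4 + (2) = 6, y = -7 + (-2) = -9 -> checks out
step 7: x = 6 + (-3) = 3, y = -9 + (2) = -7 -> same as recorded
step 8: x = 3 + (-1) = 2, y = -7 + (9) = 2 -> no discrepancy
step 9: x = 2 + (9) = 11, y = 2 + (-3) = -1 -> checks out
step 10: x = 11 + (-3) = 8, y = -1 + (5) = 4 -> same as recorded
step 11: x = 8 + (7) = 15, y = 4 + (-9) = -5 -> consistent with the trace
step 12: x = 15 + (3) = 18, y = -5 + (9) = 4 -> in agreement
step 13: x = 18 + (-9) = 9, y = 4 + (0) = 4 -> same as recorded
No step deviates from the rules.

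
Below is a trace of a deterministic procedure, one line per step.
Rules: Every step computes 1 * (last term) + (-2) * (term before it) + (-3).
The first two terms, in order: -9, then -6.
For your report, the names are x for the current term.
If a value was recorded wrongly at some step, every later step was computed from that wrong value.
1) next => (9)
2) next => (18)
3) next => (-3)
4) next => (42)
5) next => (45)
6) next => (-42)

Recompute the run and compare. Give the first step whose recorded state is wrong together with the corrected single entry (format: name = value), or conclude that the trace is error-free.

step 1: x = 1*(-6) + (-2)*(-9) + (-3) = 9 -> checks out
step 2: x = 1*(9) + (-2)*(-6) + (-3) = 18 -> matches
step 3: x = 1*(18) + (-2)*(9) + (-3) = -3 -> consistent with the trace
step 4: x = 1*(-3) + (-2)*(18) + (-3) = -42 -> first mismatch against the trace
First incorrect step: 4; the correct value is x = -42.

step 4, x = -42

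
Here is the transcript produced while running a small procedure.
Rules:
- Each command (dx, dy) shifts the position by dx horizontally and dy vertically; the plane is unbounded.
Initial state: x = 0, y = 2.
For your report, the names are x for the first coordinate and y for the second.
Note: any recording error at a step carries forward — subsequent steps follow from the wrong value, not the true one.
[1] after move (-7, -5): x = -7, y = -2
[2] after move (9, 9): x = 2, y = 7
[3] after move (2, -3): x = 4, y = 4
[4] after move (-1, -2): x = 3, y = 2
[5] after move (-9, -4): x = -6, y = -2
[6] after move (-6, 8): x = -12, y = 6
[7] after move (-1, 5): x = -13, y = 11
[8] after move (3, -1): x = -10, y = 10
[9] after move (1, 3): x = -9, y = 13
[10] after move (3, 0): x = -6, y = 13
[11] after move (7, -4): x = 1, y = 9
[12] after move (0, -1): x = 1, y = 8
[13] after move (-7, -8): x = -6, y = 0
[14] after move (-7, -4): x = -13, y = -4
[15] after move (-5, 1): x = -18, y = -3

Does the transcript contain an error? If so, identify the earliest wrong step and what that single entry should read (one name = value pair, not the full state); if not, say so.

Recomputing the run from the initial state:
step 1: x = -7, y = -3
step 2: x = 2, y = 6
step 3: x = 4, y = 3
step 4: x = 3, y = 1
step 5: x = -6, y = -3
step 6: x = -12, y = 5
step 7: x = -13, y = 10
step 8: x = -10, y = 9
step 9: x = -9, y = 12
step 10: x = -6, y = 12
step 11: x = 1, y = 8
step 12: x = 1, y = 7
step 13: x = -6, y = -1
step 14: x = -13, y = -5
step 15: x = -18, y = -4
The first disagreement with the transcript is at step 1, where the value should be y = -3.

step 1, y = -3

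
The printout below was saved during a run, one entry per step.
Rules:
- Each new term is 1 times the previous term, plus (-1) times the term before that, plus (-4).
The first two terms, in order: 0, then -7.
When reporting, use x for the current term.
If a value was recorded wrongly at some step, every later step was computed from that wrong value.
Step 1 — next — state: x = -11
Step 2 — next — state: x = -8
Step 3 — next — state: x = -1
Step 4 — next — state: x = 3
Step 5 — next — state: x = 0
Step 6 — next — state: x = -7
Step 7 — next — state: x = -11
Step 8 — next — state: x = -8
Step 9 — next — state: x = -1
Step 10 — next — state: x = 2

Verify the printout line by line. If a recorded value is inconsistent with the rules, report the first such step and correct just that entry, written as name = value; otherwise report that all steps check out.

Recomputing the run from the initial state:
step 1: x = -11
step 2: x = -8
step 3: x = -1
step 4: x = 3
step 5: x = 0
step 6: x = -7
step 7: x = -11
step 8: x = -8
step 9: x = -1
step 10: x = 3
The first disagreement with the printout is at step 10, where the value should be x = 3.

step 10, x = 3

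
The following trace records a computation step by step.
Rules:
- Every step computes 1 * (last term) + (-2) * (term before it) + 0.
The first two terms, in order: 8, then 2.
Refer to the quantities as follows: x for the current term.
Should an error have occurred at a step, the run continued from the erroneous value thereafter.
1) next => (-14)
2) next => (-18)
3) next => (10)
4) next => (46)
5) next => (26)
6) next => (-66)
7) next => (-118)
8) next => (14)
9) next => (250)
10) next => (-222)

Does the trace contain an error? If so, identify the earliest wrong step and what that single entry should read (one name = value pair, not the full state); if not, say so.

step 1: x = 1*(2) + (-2)*(8) + (0) = -14 -> agrees with the trace
step 2: x = 1*(-14) + (-2)*(2) + (0) = -18 -> same as recorded
step 3: x = 1*(-18) + (-2)*(-14) + (0) = 10 -> in agreement
step 4: x = 1*(10) + (-2)*(-18) + (0) = 46 -> agrees with the trace
step 5: x = 1*(46) + (-2)*(10) + (0) = 26 -> same as recorded
step 6: x = 1*(26) + (-2)*(46) + (0) = -66 -> consistent with the trace
step 7: x = 1*(-66) + (-2)*(26) + (0) = -118 -> checks out
step 8: x = 1*(-118) + (-2)*(-66) + (0) = 14 -> consistent with the trace
step 9: x = 1*(14) + (-2)*(-118) + (0) = 250 -> same as recorded
step 10: x = 1*(250) + (-2)*(14) + (0) = 222 -> this is not what the trace shows
That makes step 10 the first incorrect line — x = 222 is what it should show.

step 10, x = 222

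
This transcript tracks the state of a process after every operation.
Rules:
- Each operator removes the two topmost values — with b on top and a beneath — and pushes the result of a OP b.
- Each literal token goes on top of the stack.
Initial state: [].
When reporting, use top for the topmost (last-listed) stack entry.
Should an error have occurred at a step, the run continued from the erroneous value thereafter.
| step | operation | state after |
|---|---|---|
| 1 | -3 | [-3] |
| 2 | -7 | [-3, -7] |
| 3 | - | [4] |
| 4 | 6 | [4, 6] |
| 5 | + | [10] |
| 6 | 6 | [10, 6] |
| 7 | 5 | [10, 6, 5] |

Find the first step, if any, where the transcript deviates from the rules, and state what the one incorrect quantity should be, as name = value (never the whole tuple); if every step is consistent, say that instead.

Recomputing the run from the initial state:
step 1: [-3]
step 2: [-3, -7]
step 3: [4]
step 4: [4, 6]
step 5: [10]
step 6: [10, 6]
step 7: [10, 6, 5]
This matches the transcript at every step.

no error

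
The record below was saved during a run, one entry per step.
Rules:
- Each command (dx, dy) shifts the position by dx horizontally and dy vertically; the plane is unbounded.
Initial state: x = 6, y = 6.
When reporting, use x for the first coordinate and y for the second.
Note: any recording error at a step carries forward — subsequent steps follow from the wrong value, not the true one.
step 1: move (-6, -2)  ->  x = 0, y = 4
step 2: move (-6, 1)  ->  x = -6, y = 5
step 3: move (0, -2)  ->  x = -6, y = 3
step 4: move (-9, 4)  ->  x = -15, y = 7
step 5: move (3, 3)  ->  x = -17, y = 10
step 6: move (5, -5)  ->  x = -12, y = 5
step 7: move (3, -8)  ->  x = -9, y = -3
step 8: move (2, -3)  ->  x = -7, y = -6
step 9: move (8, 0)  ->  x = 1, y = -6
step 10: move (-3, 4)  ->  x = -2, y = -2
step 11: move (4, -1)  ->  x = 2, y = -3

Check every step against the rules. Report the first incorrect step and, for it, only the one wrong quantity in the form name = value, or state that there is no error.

step 5, x = -12

Recomputing the run from the initial state:
step 1: x = 0, y = 4
step 2: x = -6, y = 5
step 3: x = -6, y = 3
step 4: x = -15, y = 7
step 5: x = -12, y = 10
step 6: x = -7, y = 5
step 7: x = -4, y = -3
step 8: x = -2, y = -6
step 9: x = 6, y = -6
step 10: x = 3, y = -2
step 11: x = 7, y = -3
The first disagreement with the record is at step 5, where the value should be x = -12.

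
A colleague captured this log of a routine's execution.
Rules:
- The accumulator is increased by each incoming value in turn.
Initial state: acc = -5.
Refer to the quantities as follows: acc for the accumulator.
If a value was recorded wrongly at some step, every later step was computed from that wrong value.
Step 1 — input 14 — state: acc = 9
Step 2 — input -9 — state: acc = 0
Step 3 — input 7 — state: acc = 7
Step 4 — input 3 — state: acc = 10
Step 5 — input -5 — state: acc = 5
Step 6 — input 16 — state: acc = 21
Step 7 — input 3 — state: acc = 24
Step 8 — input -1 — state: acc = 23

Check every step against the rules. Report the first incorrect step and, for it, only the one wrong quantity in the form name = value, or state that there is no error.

no error

Step 1: acc = -5 + 14 = 9 — consistent with the log.
Step 2: acc = 9 + -9 = 0 — confirmed correct.
Step 3: acc = 0 + 7 = 7 — checks out.
Step 4: acc = 7 + 3 = 10 — exactly as logged.
Step 5: acc = 10 + -5 = 5 — confirmed correct.
Step 6: acc = 5 + 16 = 21 — exactly as logged.
Step 7: acc = 21 + 3 = 24 — consistent with the log.
Step 8: acc = 24 + -1 = 23 — same as recorded.
Each recorded entry agrees with the recomputation.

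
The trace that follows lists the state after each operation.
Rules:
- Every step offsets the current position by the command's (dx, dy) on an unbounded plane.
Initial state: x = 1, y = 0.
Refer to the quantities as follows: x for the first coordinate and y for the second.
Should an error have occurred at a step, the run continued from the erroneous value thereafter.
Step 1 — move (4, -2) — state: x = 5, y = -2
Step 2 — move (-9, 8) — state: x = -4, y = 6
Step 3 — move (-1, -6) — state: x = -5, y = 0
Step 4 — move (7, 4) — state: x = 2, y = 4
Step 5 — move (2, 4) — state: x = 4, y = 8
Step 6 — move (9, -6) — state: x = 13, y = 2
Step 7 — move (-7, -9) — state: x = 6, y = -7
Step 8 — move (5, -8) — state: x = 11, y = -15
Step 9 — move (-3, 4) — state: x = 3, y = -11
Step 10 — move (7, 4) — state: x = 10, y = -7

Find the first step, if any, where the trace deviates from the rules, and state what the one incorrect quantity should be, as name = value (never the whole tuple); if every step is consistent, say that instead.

step 9, x = 8

1. x = 1 + (4) = 5, y = 0 + (-2) = -2 (agrees with the trace)
2. x = 5 + (-9) = -4, y = -2 + (8) = 6 (same as recorded)
3. x = -4 + (-1) = -5, y = 6 + (-6) = 0 (checks out)
4. x = -5 + (7) = 2, y = 0 + (4) = 4 (confirmed correct)
5. x = 2 + (2) = 4, y = 4 + (4) = 8 (matches)
6. x = 4 + (9) = 13, y = 8 + (-6) = 2 (exactly as logged)
7. x = 13 + (-7) = 6, y = 2 + (-9) = -7 (agrees with the trace)
8. x = 6 + (5) = 11, y = -7 + (-8) = -15 (exactly as logged)
9. x = 11 + (-3) = 8, y = -15 + (4) = -11 (first mismatch against the trace)
First deviation found at step 9; the corrected entry is x = 8.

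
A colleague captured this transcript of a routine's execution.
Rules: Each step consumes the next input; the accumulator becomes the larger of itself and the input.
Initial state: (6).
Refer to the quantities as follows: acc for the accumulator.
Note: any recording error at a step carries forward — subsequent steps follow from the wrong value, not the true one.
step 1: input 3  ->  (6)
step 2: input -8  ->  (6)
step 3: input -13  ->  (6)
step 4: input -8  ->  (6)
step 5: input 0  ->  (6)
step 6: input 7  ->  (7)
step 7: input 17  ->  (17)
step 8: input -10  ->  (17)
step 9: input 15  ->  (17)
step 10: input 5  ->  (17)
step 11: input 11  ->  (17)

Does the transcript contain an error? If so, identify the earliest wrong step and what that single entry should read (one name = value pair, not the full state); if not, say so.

no error

step 1: acc = max(6, 3) = 6 -> matches
step 2: acc = max(6, -8) = 6 -> confirmed correct
step 3: acc = max(6, -13) = 6 -> no discrepancy
step 4: acc = max(6, -8) = 6 -> confirmed correct
step 5: acc = max(6, 0) = 6 -> consistent with the transcript
step 6: acc = max(6, 7) = 7 -> confirmed correct
step 7: acc = max(7, 17) = 17 -> agrees with the transcript
step 8: acc = max(17, -10) = 17 -> checks out
step 9: acc = max(17, 15) = 17 -> same as recorded
step 10: acc = max(17, 5) = 17 -> agrees with the transcript
step 11: acc = max(17, 11) = 17 -> agrees with the transcript
Each recorded entry agrees with the recomputation.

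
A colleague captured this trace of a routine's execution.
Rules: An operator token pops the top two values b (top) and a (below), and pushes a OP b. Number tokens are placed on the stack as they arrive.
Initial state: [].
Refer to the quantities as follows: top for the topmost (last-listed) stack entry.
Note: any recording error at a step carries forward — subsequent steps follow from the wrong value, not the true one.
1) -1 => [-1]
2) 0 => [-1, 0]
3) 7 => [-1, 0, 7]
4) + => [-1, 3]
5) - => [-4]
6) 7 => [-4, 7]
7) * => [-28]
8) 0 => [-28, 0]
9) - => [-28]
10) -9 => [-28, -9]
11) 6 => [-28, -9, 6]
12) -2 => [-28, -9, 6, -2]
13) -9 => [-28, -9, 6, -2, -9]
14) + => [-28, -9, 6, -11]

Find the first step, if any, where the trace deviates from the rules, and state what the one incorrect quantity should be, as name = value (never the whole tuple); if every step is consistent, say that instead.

step 1: push -1: top = -1 -> verified
step 2: push 0: top = 0 -> exactly as logged
step 3: push 7: top = 7 -> verified
step 4: 0 + 7 = 7 -> the recorded entry deviates here
The earliest wrong entry is at step 4: it should read top = 7.

step 4, top = 7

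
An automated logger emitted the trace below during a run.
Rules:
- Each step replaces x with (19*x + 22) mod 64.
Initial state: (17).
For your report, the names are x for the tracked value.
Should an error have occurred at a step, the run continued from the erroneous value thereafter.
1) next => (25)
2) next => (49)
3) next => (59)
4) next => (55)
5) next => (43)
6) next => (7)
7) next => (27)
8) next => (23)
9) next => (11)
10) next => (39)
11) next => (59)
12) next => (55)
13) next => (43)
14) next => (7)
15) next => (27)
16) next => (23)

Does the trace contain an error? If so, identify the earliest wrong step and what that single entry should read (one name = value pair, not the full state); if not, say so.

Recomputing the run from the initial state:
step 1: x = 25
step 2: x = 49
step 3: x = 57
step 4: x = 17
step 5: x = 25
step 6: x = 49
step 7: x = 57
step 8: x = 17
step 9: x = 25
step 10: x = 49
step 11: x = 57
step 12: x = 17
step 13: x = 25
step 14: x = 49
step 15: x = 57
step 16: x = 17
The first disagreement with the trace is at step 3, where the value should be x = 57.

step 3, x = 57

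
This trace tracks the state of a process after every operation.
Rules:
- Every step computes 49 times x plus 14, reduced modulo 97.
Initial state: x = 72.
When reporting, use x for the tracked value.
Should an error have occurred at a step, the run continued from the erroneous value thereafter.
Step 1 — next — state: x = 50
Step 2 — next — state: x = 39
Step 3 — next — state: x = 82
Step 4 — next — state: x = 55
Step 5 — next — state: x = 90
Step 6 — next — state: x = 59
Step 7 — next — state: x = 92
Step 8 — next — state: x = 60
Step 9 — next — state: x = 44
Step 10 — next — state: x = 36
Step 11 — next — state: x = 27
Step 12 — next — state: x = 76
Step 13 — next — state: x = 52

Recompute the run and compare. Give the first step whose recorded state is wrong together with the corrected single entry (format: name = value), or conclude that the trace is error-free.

step 11, x = 32

Step 1: x = (49*72 + 14) mod 97 = 50 — confirmed correct.
Step 2: x = (49*50 + 14) mod 97 = 39 — checks out.
Step 3: x = (49*39 + 14) mod 97 = 82 — confirmed correct.
Step 4: x = (49*82 + 14) mod 97 = 55 — checks out.
Step 5: x = (49*55 + 14) mod 97 = 90 — checks out.
Step 6: x = (49*90 + 14) mod 97 = 59 — checks out.
Step 7: x = (49*59 + 14) mod 97 = 92 — matches.
Step 8: x = (49*92 + 14) mod 97 = 60 — in agreement.
Step 9: x = (49*60 + 14) mod 97 = 44 — matches.
Step 10: x = (49*44 + 14) mod 97 = 36 — checks out.
Step 11: x = (49*36 + 14) mod 97 = 32 — the entry is off here.
The audit stops at step 11: the recorded entry is wrong and should be x = 32.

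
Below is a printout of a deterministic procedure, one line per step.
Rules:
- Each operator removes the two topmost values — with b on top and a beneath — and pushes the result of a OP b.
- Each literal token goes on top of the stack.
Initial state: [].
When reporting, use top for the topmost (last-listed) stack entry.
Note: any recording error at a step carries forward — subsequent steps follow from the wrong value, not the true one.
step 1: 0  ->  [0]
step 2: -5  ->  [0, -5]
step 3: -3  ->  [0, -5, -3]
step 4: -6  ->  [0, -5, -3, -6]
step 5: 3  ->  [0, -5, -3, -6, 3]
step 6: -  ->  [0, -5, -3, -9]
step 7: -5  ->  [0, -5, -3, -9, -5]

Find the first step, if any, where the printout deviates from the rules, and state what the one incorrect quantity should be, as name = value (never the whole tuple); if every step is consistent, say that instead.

step 1: push 0: top = 0 -> consistent with the printout
step 2: push -5: top = -5 -> matches
step 3: push -3: top = -3 -> in agreement
step 4: push -6: top = -6 -> agrees with the printout
step 5: push 3: top = 3 -> confirmed correct
step 6: -6 - 3 = -9 -> no discrepancy
step 7: push -5: top = -5 -> verified
All steps check out; nothing to correct.

no error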